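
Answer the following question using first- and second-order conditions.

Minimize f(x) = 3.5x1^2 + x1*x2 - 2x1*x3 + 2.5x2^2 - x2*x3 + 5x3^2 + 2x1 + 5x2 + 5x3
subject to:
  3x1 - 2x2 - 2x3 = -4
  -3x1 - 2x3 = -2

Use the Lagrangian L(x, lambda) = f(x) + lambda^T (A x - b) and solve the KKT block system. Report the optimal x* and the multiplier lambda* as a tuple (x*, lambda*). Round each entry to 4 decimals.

Form the Lagrangian:
  L(x, lambda) = (1/2) x^T Q x + c^T x + lambda^T (A x - b)
Stationarity (grad_x L = 0): Q x + c + A^T lambda = 0.
Primal feasibility: A x = b.

This gives the KKT block system:
  [ Q   A^T ] [ x     ]   [-c ]
  [ A    0  ] [ lambda ] = [ b ]

Solving the linear system:
  x*      = (-0.0733, 0.7801, 1.1099)
  lambda* = (3.8586, 3.8743)
  f(x*)   = 16.2435

x* = (-0.0733, 0.7801, 1.1099), lambda* = (3.8586, 3.8743)


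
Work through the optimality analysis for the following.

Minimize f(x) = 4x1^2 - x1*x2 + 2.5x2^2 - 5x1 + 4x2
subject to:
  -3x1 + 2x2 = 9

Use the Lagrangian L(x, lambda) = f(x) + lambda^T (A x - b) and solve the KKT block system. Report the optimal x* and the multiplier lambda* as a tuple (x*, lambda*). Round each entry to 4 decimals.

Form the Lagrangian:
  L(x, lambda) = (1/2) x^T Q x + c^T x + lambda^T (A x - b)
Stationarity (grad_x L = 0): Q x + c + A^T lambda = 0.
Primal feasibility: A x = b.

This gives the KKT block system:
  [ Q   A^T ] [ x     ]   [-c ]
  [ A    0  ] [ lambda ] = [ b ]

Solving the linear system:
  x*      = (-1.8615, 1.7077)
  lambda* = (-7.2)
  f(x*)   = 40.4692

x* = (-1.8615, 1.7077), lambda* = (-7.2)


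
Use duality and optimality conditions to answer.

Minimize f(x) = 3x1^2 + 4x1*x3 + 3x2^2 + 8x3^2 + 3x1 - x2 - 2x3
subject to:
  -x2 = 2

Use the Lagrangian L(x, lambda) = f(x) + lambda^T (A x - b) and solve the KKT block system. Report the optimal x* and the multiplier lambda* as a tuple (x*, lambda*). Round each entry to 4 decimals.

Form the Lagrangian:
  L(x, lambda) = (1/2) x^T Q x + c^T x + lambda^T (A x - b)
Stationarity (grad_x L = 0): Q x + c + A^T lambda = 0.
Primal feasibility: A x = b.

This gives the KKT block system:
  [ Q   A^T ] [ x     ]   [-c ]
  [ A    0  ] [ lambda ] = [ b ]

Solving the linear system:
  x*      = (-0.7, -2, 0.3)
  lambda* = (-13)
  f(x*)   = 12.65

x* = (-0.7, -2, 0.3), lambda* = (-13)


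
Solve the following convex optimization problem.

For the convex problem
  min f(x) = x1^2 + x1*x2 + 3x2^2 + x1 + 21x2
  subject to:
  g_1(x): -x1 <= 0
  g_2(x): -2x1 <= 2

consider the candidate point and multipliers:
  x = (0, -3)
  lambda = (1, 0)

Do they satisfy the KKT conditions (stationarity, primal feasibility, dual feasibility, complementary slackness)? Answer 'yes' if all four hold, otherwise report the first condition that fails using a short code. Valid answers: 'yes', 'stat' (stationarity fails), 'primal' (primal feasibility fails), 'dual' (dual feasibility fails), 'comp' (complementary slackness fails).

Gradient of f: grad f(x) = Q x + c = (-2, 3)
Constraint values g_i(x) = a_i^T x - b_i:
  g_1((0, -3)) = 0
  g_2((0, -3)) = -2
Stationarity residual: grad f(x) + sum_i lambda_i a_i = (-3, 3)
  -> stationarity FAILS
Primal feasibility (all g_i <= 0): OK
Dual feasibility (all lambda_i >= 0): OK
Complementary slackness (lambda_i * g_i(x) = 0 for all i): OK

Verdict: the first failing condition is stationarity -> stat.

stat


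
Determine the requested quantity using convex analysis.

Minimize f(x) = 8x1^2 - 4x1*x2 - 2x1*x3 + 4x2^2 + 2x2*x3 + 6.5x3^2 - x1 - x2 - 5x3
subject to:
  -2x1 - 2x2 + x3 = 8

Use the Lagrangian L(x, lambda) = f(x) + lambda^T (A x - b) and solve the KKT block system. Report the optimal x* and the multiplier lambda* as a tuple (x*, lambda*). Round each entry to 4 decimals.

Form the Lagrangian:
  L(x, lambda) = (1/2) x^T Q x + c^T x + lambda^T (A x - b)
Stationarity (grad_x L = 0): Q x + c + A^T lambda = 0.
Primal feasibility: A x = b.

This gives the KKT block system:
  [ Q   A^T ] [ x     ]   [-c ]
  [ A    0  ] [ lambda ] = [ b ]

Solving the linear system:
  x*      = (-1.1734, -2.3041, 1.045)
  lambda* = (-6.3243)
  f(x*)   = 24.4234

x* = (-1.1734, -2.3041, 1.045), lambda* = (-6.3243)


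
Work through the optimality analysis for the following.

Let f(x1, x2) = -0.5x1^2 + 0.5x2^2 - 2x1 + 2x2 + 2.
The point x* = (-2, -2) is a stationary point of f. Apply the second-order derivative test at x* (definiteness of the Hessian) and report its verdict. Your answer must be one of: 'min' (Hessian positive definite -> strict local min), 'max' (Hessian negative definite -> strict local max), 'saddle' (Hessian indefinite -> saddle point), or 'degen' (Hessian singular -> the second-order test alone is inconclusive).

Compute the Hessian H = grad^2 f:
  H = [[-1, 0], [0, 1]]
Verify stationarity: grad f(x*) = H x* + g = (0, 0).
Eigenvalues of H: -1, 1.
Eigenvalues have mixed signs, so H is indefinite -> x* is a saddle point.

saddle


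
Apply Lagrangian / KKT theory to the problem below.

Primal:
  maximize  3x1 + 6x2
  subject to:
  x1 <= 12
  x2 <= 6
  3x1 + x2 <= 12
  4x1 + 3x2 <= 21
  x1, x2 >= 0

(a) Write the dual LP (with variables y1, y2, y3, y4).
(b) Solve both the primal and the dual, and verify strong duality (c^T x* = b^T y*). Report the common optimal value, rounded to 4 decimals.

The standard primal-dual pair for 'max c^T x s.t. A x <= b, x >= 0' is:
  Dual:  min b^T y  s.t.  A^T y >= c,  y >= 0.

So the dual LP is:
  minimize  12y1 + 6y2 + 12y3 + 21y4
  subject to:
    y1 + 3y3 + 4y4 >= 3
    y2 + y3 + 3y4 >= 6
    y1, y2, y3, y4 >= 0

Solving the primal: x* = (0.75, 6).
  primal value c^T x* = 38.25.
Solving the dual: y* = (0, 3.75, 0, 0.75).
  dual value b^T y* = 38.25.
Strong duality: c^T x* = b^T y*. Confirmed.

38.25


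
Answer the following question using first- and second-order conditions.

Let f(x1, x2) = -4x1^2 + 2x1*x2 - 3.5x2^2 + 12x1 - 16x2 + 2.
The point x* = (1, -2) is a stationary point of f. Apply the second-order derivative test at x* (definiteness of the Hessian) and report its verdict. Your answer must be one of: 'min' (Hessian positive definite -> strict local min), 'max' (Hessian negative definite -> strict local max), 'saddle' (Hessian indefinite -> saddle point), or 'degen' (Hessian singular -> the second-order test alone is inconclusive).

Compute the Hessian H = grad^2 f:
  H = [[-8, 2], [2, -7]]
Verify stationarity: grad f(x*) = H x* + g = (0, 0).
Eigenvalues of H: -9.5616, -5.4384.
Both eigenvalues < 0, so H is negative definite -> x* is a strict local max.

max


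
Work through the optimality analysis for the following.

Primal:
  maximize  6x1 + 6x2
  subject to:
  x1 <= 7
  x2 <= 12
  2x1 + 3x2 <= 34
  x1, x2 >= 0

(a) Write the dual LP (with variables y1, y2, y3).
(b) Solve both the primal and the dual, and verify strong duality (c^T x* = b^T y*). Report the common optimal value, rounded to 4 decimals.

The standard primal-dual pair for 'max c^T x s.t. A x <= b, x >= 0' is:
  Dual:  min b^T y  s.t.  A^T y >= c,  y >= 0.

So the dual LP is:
  minimize  7y1 + 12y2 + 34y3
  subject to:
    y1 + 2y3 >= 6
    y2 + 3y3 >= 6
    y1, y2, y3 >= 0

Solving the primal: x* = (7, 6.6667).
  primal value c^T x* = 82.
Solving the dual: y* = (2, 0, 2).
  dual value b^T y* = 82.
Strong duality: c^T x* = b^T y*. Confirmed.

82


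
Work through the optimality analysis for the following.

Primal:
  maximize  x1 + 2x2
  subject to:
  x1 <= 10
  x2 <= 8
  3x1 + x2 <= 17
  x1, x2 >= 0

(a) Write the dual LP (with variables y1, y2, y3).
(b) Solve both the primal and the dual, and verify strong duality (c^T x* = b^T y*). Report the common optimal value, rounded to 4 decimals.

The standard primal-dual pair for 'max c^T x s.t. A x <= b, x >= 0' is:
  Dual:  min b^T y  s.t.  A^T y >= c,  y >= 0.

So the dual LP is:
  minimize  10y1 + 8y2 + 17y3
  subject to:
    y1 + 3y3 >= 1
    y2 + y3 >= 2
    y1, y2, y3 >= 0

Solving the primal: x* = (3, 8).
  primal value c^T x* = 19.
Solving the dual: y* = (0, 1.6667, 0.3333).
  dual value b^T y* = 19.
Strong duality: c^T x* = b^T y*. Confirmed.

19


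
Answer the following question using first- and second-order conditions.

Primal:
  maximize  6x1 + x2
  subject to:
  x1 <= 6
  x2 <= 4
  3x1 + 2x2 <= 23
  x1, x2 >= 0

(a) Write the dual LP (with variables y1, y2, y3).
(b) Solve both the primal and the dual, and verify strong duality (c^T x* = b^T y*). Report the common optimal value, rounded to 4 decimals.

The standard primal-dual pair for 'max c^T x s.t. A x <= b, x >= 0' is:
  Dual:  min b^T y  s.t.  A^T y >= c,  y >= 0.

So the dual LP is:
  minimize  6y1 + 4y2 + 23y3
  subject to:
    y1 + 3y3 >= 6
    y2 + 2y3 >= 1
    y1, y2, y3 >= 0

Solving the primal: x* = (6, 2.5).
  primal value c^T x* = 38.5.
Solving the dual: y* = (4.5, 0, 0.5).
  dual value b^T y* = 38.5.
Strong duality: c^T x* = b^T y*. Confirmed.

38.5


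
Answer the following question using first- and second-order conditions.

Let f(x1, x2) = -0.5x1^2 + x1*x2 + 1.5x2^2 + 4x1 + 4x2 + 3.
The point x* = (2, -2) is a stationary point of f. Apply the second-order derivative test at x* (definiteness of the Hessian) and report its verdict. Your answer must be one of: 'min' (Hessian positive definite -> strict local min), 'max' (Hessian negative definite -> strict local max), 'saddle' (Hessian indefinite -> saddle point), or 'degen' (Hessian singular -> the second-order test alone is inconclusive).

Compute the Hessian H = grad^2 f:
  H = [[-1, 1], [1, 3]]
Verify stationarity: grad f(x*) = H x* + g = (0, 0).
Eigenvalues of H: -1.2361, 3.2361.
Eigenvalues have mixed signs, so H is indefinite -> x* is a saddle point.

saddle


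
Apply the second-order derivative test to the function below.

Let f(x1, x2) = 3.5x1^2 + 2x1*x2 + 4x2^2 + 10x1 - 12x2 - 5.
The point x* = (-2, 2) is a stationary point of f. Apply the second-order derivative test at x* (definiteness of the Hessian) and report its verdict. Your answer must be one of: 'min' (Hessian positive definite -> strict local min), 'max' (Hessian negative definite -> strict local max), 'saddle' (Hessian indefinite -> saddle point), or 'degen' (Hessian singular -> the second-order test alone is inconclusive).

Compute the Hessian H = grad^2 f:
  H = [[7, 2], [2, 8]]
Verify stationarity: grad f(x*) = H x* + g = (0, 0).
Eigenvalues of H: 5.4384, 9.5616.
Both eigenvalues > 0, so H is positive definite -> x* is a strict local min.

min


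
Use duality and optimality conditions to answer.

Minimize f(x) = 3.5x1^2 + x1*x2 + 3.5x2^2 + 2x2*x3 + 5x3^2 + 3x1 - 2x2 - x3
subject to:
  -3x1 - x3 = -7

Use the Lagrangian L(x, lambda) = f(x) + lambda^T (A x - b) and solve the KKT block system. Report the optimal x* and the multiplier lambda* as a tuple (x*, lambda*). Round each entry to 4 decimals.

Form the Lagrangian:
  L(x, lambda) = (1/2) x^T Q x + c^T x + lambda^T (A x - b)
Stationarity (grad_x L = 0): Q x + c + A^T lambda = 0.
Primal feasibility: A x = b.

This gives the KKT block system:
  [ Q   A^T ] [ x     ]   [-c ]
  [ A    0  ] [ lambda ] = [ b ]

Solving the linear system:
  x*      = (2.0917, -0.2202, 0.7248)
  lambda* = (5.8073)
  f(x*)   = 23.3211

x* = (2.0917, -0.2202, 0.7248), lambda* = (5.8073)


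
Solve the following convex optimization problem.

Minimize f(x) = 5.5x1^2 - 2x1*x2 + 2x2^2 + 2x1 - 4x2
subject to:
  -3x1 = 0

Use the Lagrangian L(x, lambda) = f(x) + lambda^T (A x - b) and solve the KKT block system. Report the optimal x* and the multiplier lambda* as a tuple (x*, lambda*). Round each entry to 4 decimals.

Form the Lagrangian:
  L(x, lambda) = (1/2) x^T Q x + c^T x + lambda^T (A x - b)
Stationarity (grad_x L = 0): Q x + c + A^T lambda = 0.
Primal feasibility: A x = b.

This gives the KKT block system:
  [ Q   A^T ] [ x     ]   [-c ]
  [ A    0  ] [ lambda ] = [ b ]

Solving the linear system:
  x*      = (0, 1)
  lambda* = (0)
  f(x*)   = -2

x* = (0, 1), lambda* = (0)


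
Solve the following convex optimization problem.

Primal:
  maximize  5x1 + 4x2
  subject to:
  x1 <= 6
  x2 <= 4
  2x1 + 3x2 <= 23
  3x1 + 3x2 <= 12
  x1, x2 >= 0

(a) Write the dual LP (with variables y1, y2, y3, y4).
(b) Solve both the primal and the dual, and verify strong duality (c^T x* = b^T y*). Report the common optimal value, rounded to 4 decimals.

The standard primal-dual pair for 'max c^T x s.t. A x <= b, x >= 0' is:
  Dual:  min b^T y  s.t.  A^T y >= c,  y >= 0.

So the dual LP is:
  minimize  6y1 + 4y2 + 23y3 + 12y4
  subject to:
    y1 + 2y3 + 3y4 >= 5
    y2 + 3y3 + 3y4 >= 4
    y1, y2, y3, y4 >= 0

Solving the primal: x* = (4, 0).
  primal value c^T x* = 20.
Solving the dual: y* = (0, 0, 0, 1.6667).
  dual value b^T y* = 20.
Strong duality: c^T x* = b^T y*. Confirmed.

20


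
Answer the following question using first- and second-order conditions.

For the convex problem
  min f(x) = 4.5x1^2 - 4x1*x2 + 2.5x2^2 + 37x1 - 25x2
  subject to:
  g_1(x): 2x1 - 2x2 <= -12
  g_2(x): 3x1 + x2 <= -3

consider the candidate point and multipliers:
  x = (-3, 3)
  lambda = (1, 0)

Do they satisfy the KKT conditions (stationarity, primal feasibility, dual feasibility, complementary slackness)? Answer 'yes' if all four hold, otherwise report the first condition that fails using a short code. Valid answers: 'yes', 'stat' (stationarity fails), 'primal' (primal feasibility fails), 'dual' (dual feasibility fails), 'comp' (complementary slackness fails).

Gradient of f: grad f(x) = Q x + c = (-2, 2)
Constraint values g_i(x) = a_i^T x - b_i:
  g_1((-3, 3)) = 0
  g_2((-3, 3)) = -3
Stationarity residual: grad f(x) + sum_i lambda_i a_i = (0, 0)
  -> stationarity OK
Primal feasibility (all g_i <= 0): OK
Dual feasibility (all lambda_i >= 0): OK
Complementary slackness (lambda_i * g_i(x) = 0 for all i): OK

Verdict: yes, KKT holds.

yes


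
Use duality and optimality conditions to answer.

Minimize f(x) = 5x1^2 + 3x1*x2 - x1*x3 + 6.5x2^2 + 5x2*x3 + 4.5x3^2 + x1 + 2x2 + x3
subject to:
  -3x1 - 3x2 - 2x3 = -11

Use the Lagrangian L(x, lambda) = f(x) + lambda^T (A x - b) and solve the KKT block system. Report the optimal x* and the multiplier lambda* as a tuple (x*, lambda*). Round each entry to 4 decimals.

Form the Lagrangian:
  L(x, lambda) = (1/2) x^T Q x + c^T x + lambda^T (A x - b)
Stationarity (grad_x L = 0): Q x + c + A^T lambda = 0.
Primal feasibility: A x = b.

This gives the KKT block system:
  [ Q   A^T ] [ x     ]   [-c ]
  [ A    0  ] [ lambda ] = [ b ]

Solving the linear system:
  x*      = (2.156, 0.4964, 1.5214)
  lambda* = (7.5093)
  f(x*)   = 43.6362

x* = (2.156, 0.4964, 1.5214), lambda* = (7.5093)


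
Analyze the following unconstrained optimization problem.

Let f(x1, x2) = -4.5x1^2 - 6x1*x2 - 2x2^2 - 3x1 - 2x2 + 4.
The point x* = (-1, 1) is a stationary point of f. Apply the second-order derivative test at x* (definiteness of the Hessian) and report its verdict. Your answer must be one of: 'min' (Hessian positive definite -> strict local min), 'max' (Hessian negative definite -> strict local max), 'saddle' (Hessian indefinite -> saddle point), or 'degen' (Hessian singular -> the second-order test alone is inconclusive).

Compute the Hessian H = grad^2 f:
  H = [[-9, -6], [-6, -4]]
Verify stationarity: grad f(x*) = H x* + g = (0, 0).
Eigenvalues of H: -13, 0.
H has a zero eigenvalue (singular; negative semidefinite but not definite), so H is neither positive definite, negative definite, nor indefinite. The second-order test alone is inconclusive -> degen.
(Indeed, f is constant along the null direction of H through x*, so x* is not a strict local extremum.)

degen


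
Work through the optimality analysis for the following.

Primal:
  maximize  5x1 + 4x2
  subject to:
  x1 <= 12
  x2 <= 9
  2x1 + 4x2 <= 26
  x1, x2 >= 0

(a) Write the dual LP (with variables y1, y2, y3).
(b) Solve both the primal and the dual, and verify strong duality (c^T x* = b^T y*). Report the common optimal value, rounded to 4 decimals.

The standard primal-dual pair for 'max c^T x s.t. A x <= b, x >= 0' is:
  Dual:  min b^T y  s.t.  A^T y >= c,  y >= 0.

So the dual LP is:
  minimize  12y1 + 9y2 + 26y3
  subject to:
    y1 + 2y3 >= 5
    y2 + 4y3 >= 4
    y1, y2, y3 >= 0

Solving the primal: x* = (12, 0.5).
  primal value c^T x* = 62.
Solving the dual: y* = (3, 0, 1).
  dual value b^T y* = 62.
Strong duality: c^T x* = b^T y*. Confirmed.

62


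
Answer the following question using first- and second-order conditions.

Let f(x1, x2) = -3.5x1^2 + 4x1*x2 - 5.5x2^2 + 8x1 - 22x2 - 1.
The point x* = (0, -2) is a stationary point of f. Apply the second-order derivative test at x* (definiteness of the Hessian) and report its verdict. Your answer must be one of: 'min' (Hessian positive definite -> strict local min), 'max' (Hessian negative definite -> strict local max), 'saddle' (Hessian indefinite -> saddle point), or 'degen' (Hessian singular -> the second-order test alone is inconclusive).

Compute the Hessian H = grad^2 f:
  H = [[-7, 4], [4, -11]]
Verify stationarity: grad f(x*) = H x* + g = (0, 0).
Eigenvalues of H: -13.4721, -4.5279.
Both eigenvalues < 0, so H is negative definite -> x* is a strict local max.

max


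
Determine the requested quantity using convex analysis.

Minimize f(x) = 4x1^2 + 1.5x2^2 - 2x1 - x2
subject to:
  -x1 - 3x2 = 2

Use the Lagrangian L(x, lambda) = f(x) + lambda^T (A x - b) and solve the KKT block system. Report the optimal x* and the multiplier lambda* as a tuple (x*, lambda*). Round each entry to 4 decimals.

Form the Lagrangian:
  L(x, lambda) = (1/2) x^T Q x + c^T x + lambda^T (A x - b)
Stationarity (grad_x L = 0): Q x + c + A^T lambda = 0.
Primal feasibility: A x = b.

This gives the KKT block system:
  [ Q   A^T ] [ x     ]   [-c ]
  [ A    0  ] [ lambda ] = [ b ]

Solving the linear system:
  x*      = (0.12, -0.7067)
  lambda* = (-1.04)
  f(x*)   = 1.2733

x* = (0.12, -0.7067), lambda* = (-1.04)


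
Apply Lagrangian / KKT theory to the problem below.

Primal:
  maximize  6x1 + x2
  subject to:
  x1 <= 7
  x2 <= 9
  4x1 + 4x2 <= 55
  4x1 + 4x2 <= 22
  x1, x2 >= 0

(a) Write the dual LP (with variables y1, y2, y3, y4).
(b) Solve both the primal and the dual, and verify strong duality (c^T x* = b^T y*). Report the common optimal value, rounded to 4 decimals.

The standard primal-dual pair for 'max c^T x s.t. A x <= b, x >= 0' is:
  Dual:  min b^T y  s.t.  A^T y >= c,  y >= 0.

So the dual LP is:
  minimize  7y1 + 9y2 + 55y3 + 22y4
  subject to:
    y1 + 4y3 + 4y4 >= 6
    y2 + 4y3 + 4y4 >= 1
    y1, y2, y3, y4 >= 0

Solving the primal: x* = (5.5, 0).
  primal value c^T x* = 33.
Solving the dual: y* = (0, 0, 0, 1.5).
  dual value b^T y* = 33.
Strong duality: c^T x* = b^T y*. Confirmed.

33


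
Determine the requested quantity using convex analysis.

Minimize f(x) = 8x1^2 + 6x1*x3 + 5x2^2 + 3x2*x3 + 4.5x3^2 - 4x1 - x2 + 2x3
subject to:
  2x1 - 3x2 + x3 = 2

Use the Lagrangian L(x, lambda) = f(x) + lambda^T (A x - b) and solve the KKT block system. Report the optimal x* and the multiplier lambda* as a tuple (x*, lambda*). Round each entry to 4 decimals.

Form the Lagrangian:
  L(x, lambda) = (1/2) x^T Q x + c^T x + lambda^T (A x - b)
Stationarity (grad_x L = 0): Q x + c + A^T lambda = 0.
Primal feasibility: A x = b.

This gives the KKT block system:
  [ Q   A^T ] [ x     ]   [-c ]
  [ A    0  ] [ lambda ] = [ b ]

Solving the linear system:
  x*      = (0.5885, -0.3696, -0.2857)
  lambda* = (-1.8509)
  f(x*)   = 0.573

x* = (0.5885, -0.3696, -0.2857), lambda* = (-1.8509)


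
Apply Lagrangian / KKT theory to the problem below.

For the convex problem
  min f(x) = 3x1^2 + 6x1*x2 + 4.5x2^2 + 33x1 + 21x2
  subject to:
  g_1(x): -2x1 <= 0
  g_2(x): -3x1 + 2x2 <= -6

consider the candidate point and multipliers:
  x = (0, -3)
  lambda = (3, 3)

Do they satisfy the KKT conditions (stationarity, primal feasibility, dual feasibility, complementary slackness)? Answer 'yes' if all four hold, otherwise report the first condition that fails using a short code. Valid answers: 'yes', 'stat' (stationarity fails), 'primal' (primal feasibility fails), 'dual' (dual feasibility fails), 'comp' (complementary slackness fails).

Gradient of f: grad f(x) = Q x + c = (15, -6)
Constraint values g_i(x) = a_i^T x - b_i:
  g_1((0, -3)) = 0
  g_2((0, -3)) = 0
Stationarity residual: grad f(x) + sum_i lambda_i a_i = (0, 0)
  -> stationarity OK
Primal feasibility (all g_i <= 0): OK
Dual feasibility (all lambda_i >= 0): OK
Complementary slackness (lambda_i * g_i(x) = 0 for all i): OK

Verdict: yes, KKT holds.

yes


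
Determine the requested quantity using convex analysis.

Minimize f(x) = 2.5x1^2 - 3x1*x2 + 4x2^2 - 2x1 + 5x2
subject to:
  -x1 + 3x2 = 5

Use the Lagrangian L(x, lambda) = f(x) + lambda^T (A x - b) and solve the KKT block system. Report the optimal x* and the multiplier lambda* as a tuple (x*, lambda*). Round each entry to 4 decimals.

Form the Lagrangian:
  L(x, lambda) = (1/2) x^T Q x + c^T x + lambda^T (A x - b)
Stationarity (grad_x L = 0): Q x + c + A^T lambda = 0.
Primal feasibility: A x = b.

This gives the KKT block system:
  [ Q   A^T ] [ x     ]   [-c ]
  [ A    0  ] [ lambda ] = [ b ]

Solving the linear system:
  x*      = (0.2286, 1.7429)
  lambda* = (-6.0857)
  f(x*)   = 19.3429

x* = (0.2286, 1.7429), lambda* = (-6.0857)


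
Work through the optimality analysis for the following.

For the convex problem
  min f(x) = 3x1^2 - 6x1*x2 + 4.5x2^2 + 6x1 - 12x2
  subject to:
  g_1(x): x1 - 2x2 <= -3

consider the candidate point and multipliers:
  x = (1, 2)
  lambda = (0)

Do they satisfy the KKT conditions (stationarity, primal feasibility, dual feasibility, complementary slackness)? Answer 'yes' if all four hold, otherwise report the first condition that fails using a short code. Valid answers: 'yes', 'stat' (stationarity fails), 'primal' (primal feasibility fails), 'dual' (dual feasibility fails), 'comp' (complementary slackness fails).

Gradient of f: grad f(x) = Q x + c = (0, 0)
Constraint values g_i(x) = a_i^T x - b_i:
  g_1((1, 2)) = 0
Stationarity residual: grad f(x) + sum_i lambda_i a_i = (0, 0)
  -> stationarity OK
Primal feasibility (all g_i <= 0): OK
Dual feasibility (all lambda_i >= 0): OK
Complementary slackness (lambda_i * g_i(x) = 0 for all i): OK

Verdict: yes, KKT holds.

yes


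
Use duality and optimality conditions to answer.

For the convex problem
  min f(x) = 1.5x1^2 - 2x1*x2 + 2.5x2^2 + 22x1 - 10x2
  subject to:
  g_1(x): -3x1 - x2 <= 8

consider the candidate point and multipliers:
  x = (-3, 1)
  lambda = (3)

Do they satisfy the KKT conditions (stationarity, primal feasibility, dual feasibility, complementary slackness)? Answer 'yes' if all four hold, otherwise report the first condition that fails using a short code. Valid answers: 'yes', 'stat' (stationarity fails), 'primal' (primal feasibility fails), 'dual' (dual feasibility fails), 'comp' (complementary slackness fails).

Gradient of f: grad f(x) = Q x + c = (11, 1)
Constraint values g_i(x) = a_i^T x - b_i:
  g_1((-3, 1)) = 0
Stationarity residual: grad f(x) + sum_i lambda_i a_i = (2, -2)
  -> stationarity FAILS
Primal feasibility (all g_i <= 0): OK
Dual feasibility (all lambda_i >= 0): OK
Complementary slackness (lambda_i * g_i(x) = 0 for all i): OK

Verdict: the first failing condition is stationarity -> stat.

stat


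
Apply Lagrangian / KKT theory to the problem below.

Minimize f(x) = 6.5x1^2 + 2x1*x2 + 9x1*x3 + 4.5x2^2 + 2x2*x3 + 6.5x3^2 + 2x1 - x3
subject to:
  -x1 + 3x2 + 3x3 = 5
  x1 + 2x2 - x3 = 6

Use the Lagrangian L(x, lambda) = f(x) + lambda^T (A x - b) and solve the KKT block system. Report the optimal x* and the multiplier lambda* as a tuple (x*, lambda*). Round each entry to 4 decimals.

Form the Lagrangian:
  L(x, lambda) = (1/2) x^T Q x + c^T x + lambda^T (A x - b)
Stationarity (grad_x L = 0): Q x + c + A^T lambda = 0.
Primal feasibility: A x = b.

This gives the KKT block system:
  [ Q   A^T ] [ x     ]   [-c ]
  [ A    0  ] [ lambda ] = [ b ]

Solving the linear system:
  x*      = (0.3736, 2.4725, -0.6813)
  lambda* = (-2.0597, -7.7292)
  f(x*)   = 29.0509

x* = (0.3736, 2.4725, -0.6813), lambda* = (-2.0597, -7.7292)


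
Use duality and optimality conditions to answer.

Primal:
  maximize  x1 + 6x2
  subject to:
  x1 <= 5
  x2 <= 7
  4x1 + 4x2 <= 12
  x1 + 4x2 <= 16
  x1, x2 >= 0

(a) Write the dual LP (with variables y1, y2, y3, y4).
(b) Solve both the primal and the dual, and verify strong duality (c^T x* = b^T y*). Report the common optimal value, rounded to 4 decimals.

The standard primal-dual pair for 'max c^T x s.t. A x <= b, x >= 0' is:
  Dual:  min b^T y  s.t.  A^T y >= c,  y >= 0.

So the dual LP is:
  minimize  5y1 + 7y2 + 12y3 + 16y4
  subject to:
    y1 + 4y3 + y4 >= 1
    y2 + 4y3 + 4y4 >= 6
    y1, y2, y3, y4 >= 0

Solving the primal: x* = (0, 3).
  primal value c^T x* = 18.
Solving the dual: y* = (0, 0, 1.5, 0).
  dual value b^T y* = 18.
Strong duality: c^T x* = b^T y*. Confirmed.

18


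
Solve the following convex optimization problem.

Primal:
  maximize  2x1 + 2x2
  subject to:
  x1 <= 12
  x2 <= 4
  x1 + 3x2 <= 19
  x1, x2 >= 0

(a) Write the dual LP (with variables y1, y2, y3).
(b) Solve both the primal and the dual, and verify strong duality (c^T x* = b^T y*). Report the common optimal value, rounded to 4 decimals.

The standard primal-dual pair for 'max c^T x s.t. A x <= b, x >= 0' is:
  Dual:  min b^T y  s.t.  A^T y >= c,  y >= 0.

So the dual LP is:
  minimize  12y1 + 4y2 + 19y3
  subject to:
    y1 + y3 >= 2
    y2 + 3y3 >= 2
    y1, y2, y3 >= 0

Solving the primal: x* = (12, 2.3333).
  primal value c^T x* = 28.6667.
Solving the dual: y* = (1.3333, 0, 0.6667).
  dual value b^T y* = 28.6667.
Strong duality: c^T x* = b^T y*. Confirmed.

28.6667


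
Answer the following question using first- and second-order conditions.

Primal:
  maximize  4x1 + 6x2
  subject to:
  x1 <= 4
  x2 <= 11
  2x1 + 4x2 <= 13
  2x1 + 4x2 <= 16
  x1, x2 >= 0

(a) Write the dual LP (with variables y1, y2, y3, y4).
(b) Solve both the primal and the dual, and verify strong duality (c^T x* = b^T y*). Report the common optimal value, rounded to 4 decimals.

The standard primal-dual pair for 'max c^T x s.t. A x <= b, x >= 0' is:
  Dual:  min b^T y  s.t.  A^T y >= c,  y >= 0.

So the dual LP is:
  minimize  4y1 + 11y2 + 13y3 + 16y4
  subject to:
    y1 + 2y3 + 2y4 >= 4
    y2 + 4y3 + 4y4 >= 6
    y1, y2, y3, y4 >= 0

Solving the primal: x* = (4, 1.25).
  primal value c^T x* = 23.5.
Solving the dual: y* = (1, 0, 1.5, 0).
  dual value b^T y* = 23.5.
Strong duality: c^T x* = b^T y*. Confirmed.

23.5


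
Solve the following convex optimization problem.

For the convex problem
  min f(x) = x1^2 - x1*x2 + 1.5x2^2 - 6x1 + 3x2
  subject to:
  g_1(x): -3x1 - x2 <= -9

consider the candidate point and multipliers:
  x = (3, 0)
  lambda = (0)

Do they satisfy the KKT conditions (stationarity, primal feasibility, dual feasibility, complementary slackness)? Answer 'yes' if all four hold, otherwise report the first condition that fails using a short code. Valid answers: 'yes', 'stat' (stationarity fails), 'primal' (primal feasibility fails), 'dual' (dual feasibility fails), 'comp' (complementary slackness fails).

Gradient of f: grad f(x) = Q x + c = (0, 0)
Constraint values g_i(x) = a_i^T x - b_i:
  g_1((3, 0)) = 0
Stationarity residual: grad f(x) + sum_i lambda_i a_i = (0, 0)
  -> stationarity OK
Primal feasibility (all g_i <= 0): OK
Dual feasibility (all lambda_i >= 0): OK
Complementary slackness (lambda_i * g_i(x) = 0 for all i): OK

Verdict: yes, KKT holds.

yes


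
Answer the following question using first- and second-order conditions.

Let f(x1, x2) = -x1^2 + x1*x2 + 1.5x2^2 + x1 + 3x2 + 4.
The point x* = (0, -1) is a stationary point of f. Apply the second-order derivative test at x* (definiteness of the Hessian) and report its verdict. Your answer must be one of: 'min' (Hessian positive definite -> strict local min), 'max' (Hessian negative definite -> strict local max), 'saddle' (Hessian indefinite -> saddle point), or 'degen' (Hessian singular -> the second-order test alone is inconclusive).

Compute the Hessian H = grad^2 f:
  H = [[-2, 1], [1, 3]]
Verify stationarity: grad f(x*) = H x* + g = (0, 0).
Eigenvalues of H: -2.1926, 3.1926.
Eigenvalues have mixed signs, so H is indefinite -> x* is a saddle point.

saddle


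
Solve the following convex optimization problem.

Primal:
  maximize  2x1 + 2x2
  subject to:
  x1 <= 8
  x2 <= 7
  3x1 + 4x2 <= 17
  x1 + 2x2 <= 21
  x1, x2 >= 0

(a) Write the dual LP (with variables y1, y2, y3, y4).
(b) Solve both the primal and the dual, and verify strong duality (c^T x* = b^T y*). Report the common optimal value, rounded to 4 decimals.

The standard primal-dual pair for 'max c^T x s.t. A x <= b, x >= 0' is:
  Dual:  min b^T y  s.t.  A^T y >= c,  y >= 0.

So the dual LP is:
  minimize  8y1 + 7y2 + 17y3 + 21y4
  subject to:
    y1 + 3y3 + y4 >= 2
    y2 + 4y3 + 2y4 >= 2
    y1, y2, y3, y4 >= 0

Solving the primal: x* = (5.6667, 0).
  primal value c^T x* = 11.3333.
Solving the dual: y* = (0, 0, 0.6667, 0).
  dual value b^T y* = 11.3333.
Strong duality: c^T x* = b^T y*. Confirmed.

11.3333


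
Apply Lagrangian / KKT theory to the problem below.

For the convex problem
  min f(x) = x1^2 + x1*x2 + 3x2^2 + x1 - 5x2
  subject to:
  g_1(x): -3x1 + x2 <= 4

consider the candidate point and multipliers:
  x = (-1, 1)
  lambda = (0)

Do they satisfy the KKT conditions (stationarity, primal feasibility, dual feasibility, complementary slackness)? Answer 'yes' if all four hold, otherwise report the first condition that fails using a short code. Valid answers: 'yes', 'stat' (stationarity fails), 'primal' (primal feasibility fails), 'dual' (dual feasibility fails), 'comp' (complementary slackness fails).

Gradient of f: grad f(x) = Q x + c = (0, 0)
Constraint values g_i(x) = a_i^T x - b_i:
  g_1((-1, 1)) = 0
Stationarity residual: grad f(x) + sum_i lambda_i a_i = (0, 0)
  -> stationarity OK
Primal feasibility (all g_i <= 0): OK
Dual feasibility (all lambda_i >= 0): OK
Complementary slackness (lambda_i * g_i(x) = 0 for all i): OK

Verdict: yes, KKT holds.

yes


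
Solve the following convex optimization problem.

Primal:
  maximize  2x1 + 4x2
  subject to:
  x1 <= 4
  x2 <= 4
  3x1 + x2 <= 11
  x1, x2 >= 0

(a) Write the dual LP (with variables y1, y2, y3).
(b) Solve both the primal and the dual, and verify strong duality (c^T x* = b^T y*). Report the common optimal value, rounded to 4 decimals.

The standard primal-dual pair for 'max c^T x s.t. A x <= b, x >= 0' is:
  Dual:  min b^T y  s.t.  A^T y >= c,  y >= 0.

So the dual LP is:
  minimize  4y1 + 4y2 + 11y3
  subject to:
    y1 + 3y3 >= 2
    y2 + y3 >= 4
    y1, y2, y3 >= 0

Solving the primal: x* = (2.3333, 4).
  primal value c^T x* = 20.6667.
Solving the dual: y* = (0, 3.3333, 0.6667).
  dual value b^T y* = 20.6667.
Strong duality: c^T x* = b^T y*. Confirmed.

20.6667


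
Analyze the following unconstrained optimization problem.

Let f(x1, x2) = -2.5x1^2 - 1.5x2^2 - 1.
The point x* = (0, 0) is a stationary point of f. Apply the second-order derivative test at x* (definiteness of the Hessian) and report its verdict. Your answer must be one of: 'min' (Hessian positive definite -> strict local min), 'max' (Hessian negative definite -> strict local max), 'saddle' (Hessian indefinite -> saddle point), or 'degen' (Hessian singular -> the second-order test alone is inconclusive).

Compute the Hessian H = grad^2 f:
  H = [[-5, 0], [0, -3]]
Verify stationarity: grad f(x*) = H x* + g = (0, 0).
Eigenvalues of H: -5, -3.
Both eigenvalues < 0, so H is negative definite -> x* is a strict local max.

max


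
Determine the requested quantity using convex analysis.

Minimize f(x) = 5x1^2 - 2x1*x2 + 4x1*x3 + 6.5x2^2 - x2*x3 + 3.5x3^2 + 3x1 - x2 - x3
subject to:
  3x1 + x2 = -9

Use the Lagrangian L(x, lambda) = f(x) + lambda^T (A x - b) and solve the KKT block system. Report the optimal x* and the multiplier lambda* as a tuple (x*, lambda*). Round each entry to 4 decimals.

Form the Lagrangian:
  L(x, lambda) = (1/2) x^T Q x + c^T x + lambda^T (A x - b)
Stationarity (grad_x L = 0): Q x + c + A^T lambda = 0.
Primal feasibility: A x = b.

This gives the KKT block system:
  [ Q   A^T ] [ x     ]   [-c ]
  [ A    0  ] [ lambda ] = [ b ]

Solving the linear system:
  x*      = (-2.7803, -0.6591, 1.6374)
  lambda* = (5.645)
  f(x*)   = 20.743

x* = (-2.7803, -0.6591, 1.6374), lambda* = (5.645)


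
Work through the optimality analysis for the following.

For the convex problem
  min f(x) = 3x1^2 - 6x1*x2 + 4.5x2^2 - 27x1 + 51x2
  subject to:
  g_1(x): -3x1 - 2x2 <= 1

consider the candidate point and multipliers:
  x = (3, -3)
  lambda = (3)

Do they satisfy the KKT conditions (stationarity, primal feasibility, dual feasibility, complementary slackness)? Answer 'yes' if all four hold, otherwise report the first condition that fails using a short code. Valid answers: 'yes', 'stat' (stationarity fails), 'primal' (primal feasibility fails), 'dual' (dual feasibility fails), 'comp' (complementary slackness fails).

Gradient of f: grad f(x) = Q x + c = (9, 6)
Constraint values g_i(x) = a_i^T x - b_i:
  g_1((3, -3)) = -4
Stationarity residual: grad f(x) + sum_i lambda_i a_i = (0, 0)
  -> stationarity OK
Primal feasibility (all g_i <= 0): OK
Dual feasibility (all lambda_i >= 0): OK
Complementary slackness (lambda_i * g_i(x) = 0 for all i): FAILS

Verdict: the first failing condition is complementary_slackness -> comp.

comp


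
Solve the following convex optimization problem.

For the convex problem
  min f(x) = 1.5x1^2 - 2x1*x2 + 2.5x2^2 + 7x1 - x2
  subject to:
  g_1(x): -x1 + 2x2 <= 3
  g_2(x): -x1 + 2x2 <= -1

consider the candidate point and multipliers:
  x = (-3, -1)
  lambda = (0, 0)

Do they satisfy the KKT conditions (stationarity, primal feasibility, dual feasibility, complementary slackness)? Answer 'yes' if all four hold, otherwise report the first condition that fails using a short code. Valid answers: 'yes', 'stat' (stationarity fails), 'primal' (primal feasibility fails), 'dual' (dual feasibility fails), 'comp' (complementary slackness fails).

Gradient of f: grad f(x) = Q x + c = (0, 0)
Constraint values g_i(x) = a_i^T x - b_i:
  g_1((-3, -1)) = -2
  g_2((-3, -1)) = 2
Stationarity residual: grad f(x) + sum_i lambda_i a_i = (0, 0)
  -> stationarity OK
Primal feasibility (all g_i <= 0): FAILS
Dual feasibility (all lambda_i >= 0): OK
Complementary slackness (lambda_i * g_i(x) = 0 for all i): OK

Verdict: the first failing condition is primal_feasibility -> primal.

primal


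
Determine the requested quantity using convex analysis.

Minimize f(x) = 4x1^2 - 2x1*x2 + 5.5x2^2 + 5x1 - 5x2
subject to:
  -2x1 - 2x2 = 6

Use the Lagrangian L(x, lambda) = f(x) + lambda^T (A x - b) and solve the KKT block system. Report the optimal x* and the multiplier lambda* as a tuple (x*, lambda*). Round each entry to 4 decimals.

Form the Lagrangian:
  L(x, lambda) = (1/2) x^T Q x + c^T x + lambda^T (A x - b)
Stationarity (grad_x L = 0): Q x + c + A^T lambda = 0.
Primal feasibility: A x = b.

This gives the KKT block system:
  [ Q   A^T ] [ x     ]   [-c ]
  [ A    0  ] [ lambda ] = [ b ]

Solving the linear system:
  x*      = (-2.1304, -0.8696)
  lambda* = (-5.1522)
  f(x*)   = 12.3043

x* = (-2.1304, -0.8696), lambda* = (-5.1522)


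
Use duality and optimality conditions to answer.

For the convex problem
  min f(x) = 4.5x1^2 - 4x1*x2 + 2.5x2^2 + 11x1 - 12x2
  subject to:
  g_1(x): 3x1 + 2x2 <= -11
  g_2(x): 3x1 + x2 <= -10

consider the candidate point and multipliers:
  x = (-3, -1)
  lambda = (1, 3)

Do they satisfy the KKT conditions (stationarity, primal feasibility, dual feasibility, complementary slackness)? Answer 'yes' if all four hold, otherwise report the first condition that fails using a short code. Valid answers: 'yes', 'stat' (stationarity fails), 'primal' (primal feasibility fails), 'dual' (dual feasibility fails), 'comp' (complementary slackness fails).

Gradient of f: grad f(x) = Q x + c = (-12, -5)
Constraint values g_i(x) = a_i^T x - b_i:
  g_1((-3, -1)) = 0
  g_2((-3, -1)) = 0
Stationarity residual: grad f(x) + sum_i lambda_i a_i = (0, 0)
  -> stationarity OK
Primal feasibility (all g_i <= 0): OK
Dual feasibility (all lambda_i >= 0): OK
Complementary slackness (lambda_i * g_i(x) = 0 for all i): OK

Verdict: yes, KKT holds.

yes


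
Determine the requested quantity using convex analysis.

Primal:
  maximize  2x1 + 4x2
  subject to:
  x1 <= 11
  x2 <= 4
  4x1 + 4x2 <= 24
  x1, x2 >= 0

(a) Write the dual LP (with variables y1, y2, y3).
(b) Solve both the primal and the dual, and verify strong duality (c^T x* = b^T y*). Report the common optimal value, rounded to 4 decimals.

The standard primal-dual pair for 'max c^T x s.t. A x <= b, x >= 0' is:
  Dual:  min b^T y  s.t.  A^T y >= c,  y >= 0.

So the dual LP is:
  minimize  11y1 + 4y2 + 24y3
  subject to:
    y1 + 4y3 >= 2
    y2 + 4y3 >= 4
    y1, y2, y3 >= 0

Solving the primal: x* = (2, 4).
  primal value c^T x* = 20.
Solving the dual: y* = (0, 2, 0.5).
  dual value b^T y* = 20.
Strong duality: c^T x* = b^T y*. Confirmed.

20


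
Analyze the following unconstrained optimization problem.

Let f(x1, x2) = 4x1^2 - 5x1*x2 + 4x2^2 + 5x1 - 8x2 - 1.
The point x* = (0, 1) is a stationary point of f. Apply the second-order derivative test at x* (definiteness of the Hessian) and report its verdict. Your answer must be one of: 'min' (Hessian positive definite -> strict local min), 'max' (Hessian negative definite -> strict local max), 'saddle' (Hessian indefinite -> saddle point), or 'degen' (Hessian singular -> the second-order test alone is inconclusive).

Compute the Hessian H = grad^2 f:
  H = [[8, -5], [-5, 8]]
Verify stationarity: grad f(x*) = H x* + g = (0, 0).
Eigenvalues of H: 3, 13.
Both eigenvalues > 0, so H is positive definite -> x* is a strict local min.

min


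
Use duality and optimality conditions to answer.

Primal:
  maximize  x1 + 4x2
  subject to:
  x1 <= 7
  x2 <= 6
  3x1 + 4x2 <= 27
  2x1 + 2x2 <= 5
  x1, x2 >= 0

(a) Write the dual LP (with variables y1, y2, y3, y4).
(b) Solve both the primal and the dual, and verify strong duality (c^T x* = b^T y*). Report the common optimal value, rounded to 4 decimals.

The standard primal-dual pair for 'max c^T x s.t. A x <= b, x >= 0' is:
  Dual:  min b^T y  s.t.  A^T y >= c,  y >= 0.

So the dual LP is:
  minimize  7y1 + 6y2 + 27y3 + 5y4
  subject to:
    y1 + 3y3 + 2y4 >= 1
    y2 + 4y3 + 2y4 >= 4
    y1, y2, y3, y4 >= 0

Solving the primal: x* = (0, 2.5).
  primal value c^T x* = 10.
Solving the dual: y* = (0, 0, 0, 2).
  dual value b^T y* = 10.
Strong duality: c^T x* = b^T y*. Confirmed.

10


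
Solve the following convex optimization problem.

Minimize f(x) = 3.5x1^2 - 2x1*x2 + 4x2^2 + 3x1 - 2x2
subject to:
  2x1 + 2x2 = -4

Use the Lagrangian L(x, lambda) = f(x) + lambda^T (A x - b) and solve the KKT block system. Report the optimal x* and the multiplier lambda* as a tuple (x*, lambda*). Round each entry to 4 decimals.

Form the Lagrangian:
  L(x, lambda) = (1/2) x^T Q x + c^T x + lambda^T (A x - b)
Stationarity (grad_x L = 0): Q x + c + A^T lambda = 0.
Primal feasibility: A x = b.

This gives the KKT block system:
  [ Q   A^T ] [ x     ]   [-c ]
  [ A    0  ] [ lambda ] = [ b ]

Solving the linear system:
  x*      = (-1.3158, -0.6842)
  lambda* = (2.4211)
  f(x*)   = 3.5526

x* = (-1.3158, -0.6842), lambda* = (2.4211)


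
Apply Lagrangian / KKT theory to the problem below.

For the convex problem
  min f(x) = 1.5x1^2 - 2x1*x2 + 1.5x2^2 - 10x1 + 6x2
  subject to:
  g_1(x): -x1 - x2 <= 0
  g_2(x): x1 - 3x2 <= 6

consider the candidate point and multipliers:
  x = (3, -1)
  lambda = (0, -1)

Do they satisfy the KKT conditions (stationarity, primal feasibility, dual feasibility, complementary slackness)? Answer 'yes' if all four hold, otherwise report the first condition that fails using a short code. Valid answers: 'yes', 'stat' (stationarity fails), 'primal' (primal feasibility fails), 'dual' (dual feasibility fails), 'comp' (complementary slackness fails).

Gradient of f: grad f(x) = Q x + c = (1, -3)
Constraint values g_i(x) = a_i^T x - b_i:
  g_1((3, -1)) = -2
  g_2((3, -1)) = 0
Stationarity residual: grad f(x) + sum_i lambda_i a_i = (0, 0)
  -> stationarity OK
Primal feasibility (all g_i <= 0): OK
Dual feasibility (all lambda_i >= 0): FAILS
Complementary slackness (lambda_i * g_i(x) = 0 for all i): OK

Verdict: the first failing condition is dual_feasibility -> dual.

dual
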